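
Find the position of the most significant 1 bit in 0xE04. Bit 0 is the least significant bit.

11

0xE04 = 111000000100
The topmost 1 is at position 11 (since 2^11 = 2048 ≤ 3588 < 4096).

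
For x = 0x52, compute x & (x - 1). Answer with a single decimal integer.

80

x = 1010010 = 82
x - 1 = 1010001
AND   = 1010000 = 80
(x & (x - 1) clears the lowest set bit of x.)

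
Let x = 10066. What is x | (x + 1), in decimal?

10067

x = 10011101010010 = 10066
x + 1 = 10011101010011
OR    = 10011101010011 = 10067
(x | (x + 1) sets the lowest cleared bit.)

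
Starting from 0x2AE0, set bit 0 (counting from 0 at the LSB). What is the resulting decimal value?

10977

x = 0010101011100000
bit 0 is currently 0; set it via x | (1 << 0) = x | 1
→ 0010101011100001 = 10977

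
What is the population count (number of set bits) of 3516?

8

3516 = 110110111100
Count the 1s: 1 + 1 + 1 + 1 + 1 + 1 + 1 + 1 = 8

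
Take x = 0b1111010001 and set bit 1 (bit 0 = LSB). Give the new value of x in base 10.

x = 1111010001
bit 1 is currently 0; set it via x | (1 << 1) = x | 2
→ 1111010011 = 979

979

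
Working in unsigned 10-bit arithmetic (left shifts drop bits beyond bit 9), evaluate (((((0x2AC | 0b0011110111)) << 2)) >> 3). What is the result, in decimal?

127

0x2AC = 1010101100
0b0011110111 = 0011110111
→ | → 1011111111 = 767
→ << 2 (mod 2^10) → 1111111100 = 1020
→ >> 3 → 0001111111 = 127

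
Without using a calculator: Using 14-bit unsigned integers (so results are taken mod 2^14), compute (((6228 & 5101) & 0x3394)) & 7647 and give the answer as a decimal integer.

4100

6228 = 01100001010100
5101 = 01001111101101
→ & → 01000001000100 = 4164
0x3394 = 11001110010100
→ & → 01000000000100 = 4100
7647 = 01110111011111
→ & → 01000000000100 = 4100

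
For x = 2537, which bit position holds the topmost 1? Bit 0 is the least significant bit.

11

2537 = 100111101001
The topmost 1 is at position 11 (since 2^11 = 2048 ≤ 2537 < 4096).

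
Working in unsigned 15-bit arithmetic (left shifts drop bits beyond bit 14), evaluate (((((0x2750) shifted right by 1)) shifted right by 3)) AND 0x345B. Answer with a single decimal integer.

0x2750 = 010011101010000
→ shifted right by 1 → 001001110101000 = 5032
→ shifted right by 3 → 000001001110101 = 629
0x345B = 011010001011011
→ AND → 000000001010001 = 81

81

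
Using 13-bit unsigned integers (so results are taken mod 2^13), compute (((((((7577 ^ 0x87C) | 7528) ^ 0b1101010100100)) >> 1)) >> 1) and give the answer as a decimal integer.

7577 = 1110110011001
0x87C = 0100001111100
→ ^ → 1010111100101 = 5605
7528 = 1110101101000
→ | → 1110111101101 = 7661
0b1101010100100 = 1101010100100
→ ^ → 0011101001001 = 1865
→ >> 1 → 0001110100100 = 932
→ >> 1 → 0000111010010 = 466

466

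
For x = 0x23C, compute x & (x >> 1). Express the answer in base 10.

x = 1000111100 = 572
x>>1 = 0100011110
AND  = 0000011100 = 28
(x & (x >> 1) has a 1 wherever x has two consecutive 1 bits.)

28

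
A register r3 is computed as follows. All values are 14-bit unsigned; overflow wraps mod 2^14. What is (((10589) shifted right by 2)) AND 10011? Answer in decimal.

10589 = 10100101011101
→ shifted right by 2 → 00101001010111 = 2647
10011 = 10011100011011
→ AND → 00001000010011 = 531

531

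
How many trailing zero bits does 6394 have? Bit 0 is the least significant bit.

6394 = 1100011111010
Trailing zeros: 1, so the lowest set bit is bit 1 (value 2).

1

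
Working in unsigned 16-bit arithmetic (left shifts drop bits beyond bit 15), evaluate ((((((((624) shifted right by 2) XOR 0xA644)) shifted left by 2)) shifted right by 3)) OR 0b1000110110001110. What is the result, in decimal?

40942

624 = 0000001001110000
→ shifted right by 2 → 0000000010011100 = 156
0xA644 = 1010011001000100
→ XOR → 1010011011011000 = 42712
→ shifted left by 2 (mod 2^16) → 1001101101100000 = 39776
→ shifted right by 3 → 0001001101101100 = 4972
0b1000110110001110 = 1000110110001110
→ OR → 1001111111101110 = 40942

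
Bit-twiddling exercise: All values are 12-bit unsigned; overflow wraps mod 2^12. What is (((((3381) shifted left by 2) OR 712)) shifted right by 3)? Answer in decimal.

3381 = 110100110101
→ shifted left by 2 (mod 2^12) → 010011010100 = 1236
712 = 001011001000
→ OR → 011011011100 = 1756
→ shifted right by 3 → 000011011011 = 219

219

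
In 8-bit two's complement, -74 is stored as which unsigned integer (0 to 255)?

182

74 in 8 bits: 01001010
Invert: 10110101
Add 1:  10110110 = 182
(Check: 2^8 - 74 = 256 - 74 = 182.)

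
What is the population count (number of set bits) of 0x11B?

5

0x11B = 100011011
Count the 1s: 1 + 1 + 1 + 1 + 1 = 5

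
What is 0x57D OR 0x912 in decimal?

0x57D = 010101111101
0x912 = 100100010010
 OR → 110101111111 = 3455

3455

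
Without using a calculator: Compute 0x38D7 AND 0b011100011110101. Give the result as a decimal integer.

0x38D7 = 11100011010111
b = 11100011110101
AND → 11100011010101 = 14549

14549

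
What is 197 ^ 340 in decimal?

197 = 011000101
340 = 101010100
XOR → 110010001 = 401

401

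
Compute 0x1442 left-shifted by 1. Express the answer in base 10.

10372

0x1442 = 01010001000010
shift left by 1 → 10100010000100 = 10372
(equivalently, 5186 × 2^1 = 5186 × 2)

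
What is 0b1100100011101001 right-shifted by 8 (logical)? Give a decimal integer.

200

x = 1100100011101001
shift right by 8 → 0000000011001000 = 200
(equivalently, floor(51433 / 256))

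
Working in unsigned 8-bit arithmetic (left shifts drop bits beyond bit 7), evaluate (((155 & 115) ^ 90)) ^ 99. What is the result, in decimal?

42

155 = 10011011
115 = 01110011
→ & → 00010011 = 19
90 = 01011010
→ ^ → 01001001 = 73
99 = 01100011
→ ^ → 00101010 = 42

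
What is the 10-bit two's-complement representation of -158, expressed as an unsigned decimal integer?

158 in 10 bits: 0010011110
Invert: 1101100001
Add 1:  1101100010 = 866
(Check: 2^10 - 158 = 1024 - 158 = 866.)

866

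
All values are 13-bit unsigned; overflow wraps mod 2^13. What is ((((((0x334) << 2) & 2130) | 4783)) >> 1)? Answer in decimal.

0x334 = 0001100110100
→ << 2 (mod 2^13) → 0110011010000 = 3280
2130 = 0100001010010
→ & → 0100001010000 = 2128
4783 = 1001010101111
→ | → 1101011111111 = 6911
→ >> 1 → 0110101111111 = 3455

3455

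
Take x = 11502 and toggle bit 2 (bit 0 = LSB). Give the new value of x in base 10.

x = 010110011101110
bit 2 is currently 1; toggle it via x ^ (1 << 2) = x ^ 4
→ 010110011101010 = 11498

11498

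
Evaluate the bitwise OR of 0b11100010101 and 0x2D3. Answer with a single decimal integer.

2007

a = 11100010101
0x2D3 = 01011010011
 OR → 11111010111 = 2007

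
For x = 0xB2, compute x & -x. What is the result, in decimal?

2

x = 10110010 = 178
-x (two's complement) = …01001110
AND   = 00000010 = 2
(x & -x isolates the lowest set bit of x.)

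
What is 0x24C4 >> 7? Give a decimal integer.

0x24C4 = 10010011000100
shift right by 7 → 00000001001001 = 73
(equivalently, floor(9412 / 128))

73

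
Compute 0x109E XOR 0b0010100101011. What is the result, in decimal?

5557

0x109E = 1000010011110
b = 0010100101011
XOR → 1010110110101 = 5557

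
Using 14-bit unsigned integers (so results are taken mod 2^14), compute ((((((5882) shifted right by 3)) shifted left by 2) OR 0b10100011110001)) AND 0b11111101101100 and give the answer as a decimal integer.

5882 = 01011011111010
→ shifted right by 3 → 00001011011111 = 735
→ shifted left by 2 (mod 2^14) → 00101101111100 = 2940
0b10100011110001 = 10100011110001
→ OR → 10101111111101 = 11261
0b11111101101100 = 11111101101100
→ AND → 10101101101100 = 11116

11116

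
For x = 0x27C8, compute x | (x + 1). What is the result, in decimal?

x = 10011111001000 = 10184
x + 1 = 10011111001001
OR    = 10011111001001 = 10185
(x | (x + 1) sets the lowest cleared bit.)

10185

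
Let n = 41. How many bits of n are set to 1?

3

41 = 101001
Count the 1s: 1 + 1 + 1 = 3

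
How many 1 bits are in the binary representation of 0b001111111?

n = 1111111
Count the 1s: 1 + 1 + 1 + 1 + 1 + 1 + 1 = 7

7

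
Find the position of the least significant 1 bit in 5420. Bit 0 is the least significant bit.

2

5420 = 1010100101100
Trailing zeros: 2, so the lowest set bit is bit 2 (value 4).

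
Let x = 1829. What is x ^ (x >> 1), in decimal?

x = 11100100101 = 1829
x>>1 = 01110010010
XOR  = 10010110111 = 1207
(x ^ (x >> 1) gives the standard binary-reflected Gray code of x.)

1207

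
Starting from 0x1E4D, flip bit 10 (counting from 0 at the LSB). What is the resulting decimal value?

x = 1111001001101
bit 10 is currently 1; toggle it via x ^ (1 << 10) = x ^ 1024
→ 1101001001101 = 6733

6733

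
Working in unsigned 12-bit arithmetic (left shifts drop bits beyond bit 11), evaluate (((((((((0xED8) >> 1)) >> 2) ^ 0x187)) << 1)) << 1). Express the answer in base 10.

368

0xED8 = 111011011000
→ >> 1 → 011101101100 = 1900
→ >> 2 → 000111011011 = 475
0x187 = 000110000111
→ ^ → 000001011100 = 92
→ << 1 (mod 2^12) → 000010111000 = 184
→ << 1 (mod 2^12) → 000101110000 = 368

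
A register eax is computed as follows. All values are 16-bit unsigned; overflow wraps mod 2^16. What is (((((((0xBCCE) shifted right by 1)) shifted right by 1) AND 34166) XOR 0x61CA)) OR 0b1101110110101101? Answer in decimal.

0xBCCE = 1011110011001110
→ shifted right by 1 → 0101111001100111 = 24167
→ shifted right by 1 → 0010111100110011 = 12083
34166 = 1000010101110110
→ AND → 0000010100110010 = 1330
0x61CA = 0110000111001010
→ XOR → 0110010011111000 = 25848
0b1101110110101101 = 1101110110101101
→ OR → 1111110111111101 = 65021

65021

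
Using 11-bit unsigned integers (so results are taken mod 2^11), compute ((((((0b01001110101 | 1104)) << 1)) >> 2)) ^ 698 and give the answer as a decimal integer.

0b01001110101 = 01001110101
1104 = 10001010000
→ | → 11001110101 = 1653
→ << 1 (mod 2^11) → 10011101010 = 1258
→ >> 2 → 00100111010 = 314
698 = 01010111010
→ ^ → 01110000000 = 896

896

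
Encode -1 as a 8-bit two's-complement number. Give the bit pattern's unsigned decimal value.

1 in 8 bits: 00000001
Invert: 11111110
Add 1:  11111111 = 255
(Check: 2^8 - 1 = 256 - 1 = 255.)

255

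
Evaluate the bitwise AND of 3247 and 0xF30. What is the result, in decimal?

3247 = 110010101111
0xF30 = 111100110000
AND → 110000100000 = 3104

3104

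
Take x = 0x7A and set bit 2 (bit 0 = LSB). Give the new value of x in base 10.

x = 0001111010
bit 2 is currently 0; set it via x | (1 << 2) = x | 4
→ 0001111110 = 126

126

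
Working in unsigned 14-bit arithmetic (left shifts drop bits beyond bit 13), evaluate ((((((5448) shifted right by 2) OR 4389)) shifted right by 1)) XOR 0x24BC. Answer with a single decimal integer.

5448 = 01010101001000
→ shifted right by 2 → 00010101010010 = 1362
4389 = 01000100100101
→ OR → 01010101110111 = 5495
→ shifted right by 1 → 00101010111011 = 2747
0x24BC = 10010010111100
→ XOR → 10111000000111 = 11783

11783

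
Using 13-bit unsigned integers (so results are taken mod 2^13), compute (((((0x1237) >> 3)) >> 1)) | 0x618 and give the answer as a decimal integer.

0x1237 = 1001000110111
→ >> 3 → 0001001000110 = 582
→ >> 1 → 0000100100011 = 291
0x618 = 0011000011000
→ | → 0011100111011 = 1851

1851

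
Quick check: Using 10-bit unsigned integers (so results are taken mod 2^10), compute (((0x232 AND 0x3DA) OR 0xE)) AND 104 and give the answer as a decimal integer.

8

0x232 = 1000110010
0x3DA = 1111011010
→ AND → 1000010010 = 530
0xE = 0000001110
→ OR → 1000011110 = 542
104 = 0001101000
→ AND → 0000001000 = 8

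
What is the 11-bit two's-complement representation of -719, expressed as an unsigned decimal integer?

1329

719 in 11 bits: 01011001111
Invert: 10100110000
Add 1:  10100110001 = 1329
(Check: 2^11 - 719 = 2048 - 719 = 1329.)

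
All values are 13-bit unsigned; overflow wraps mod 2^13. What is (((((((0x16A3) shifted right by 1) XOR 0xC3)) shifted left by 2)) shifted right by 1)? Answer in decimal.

1828

0x16A3 = 1011010100011
→ shifted right by 1 → 0101101010001 = 2897
0xC3 = 0000011000011
→ XOR → 0101110010010 = 2962
→ shifted left by 2 (mod 2^13) → 0111001001000 = 3656
→ shifted right by 1 → 0011100100100 = 1828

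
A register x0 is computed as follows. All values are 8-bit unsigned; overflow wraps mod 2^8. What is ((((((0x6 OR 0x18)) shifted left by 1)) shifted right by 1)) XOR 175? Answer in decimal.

177

0x6 = 00000110
0x18 = 00011000
→ OR → 00011110 = 30
→ shifted left by 1 (mod 2^8) → 00111100 = 60
→ shifted right by 1 → 00011110 = 30
175 = 10101111
→ XOR → 10110001 = 177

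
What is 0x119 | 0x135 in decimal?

0x119 = 100011001
0x135 = 100110101
 OR → 100111101 = 317

317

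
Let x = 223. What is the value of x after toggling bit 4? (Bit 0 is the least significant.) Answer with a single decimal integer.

207

x = 0011011111
bit 4 is currently 1; toggle it via x ^ (1 << 4) = x ^ 16
→ 0011001111 = 207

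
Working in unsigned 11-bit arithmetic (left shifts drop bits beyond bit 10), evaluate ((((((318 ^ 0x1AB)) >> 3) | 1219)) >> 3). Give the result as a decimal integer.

154

318 = 00100111110
0x1AB = 00110101011
→ ^ → 00010010101 = 149
→ >> 3 → 00000010010 = 18
1219 = 10011000011
→ | → 10011010011 = 1235
→ >> 3 → 00010011010 = 154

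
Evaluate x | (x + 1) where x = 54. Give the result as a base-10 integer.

x = 110110 = 54
x + 1 = 110111
OR    = 110111 = 55
(x | (x + 1) sets the lowest cleared bit.)

55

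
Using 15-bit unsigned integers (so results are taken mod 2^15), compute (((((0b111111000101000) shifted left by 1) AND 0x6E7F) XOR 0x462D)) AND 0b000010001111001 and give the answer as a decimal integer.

0b111111000101000 = 111111000101000
→ shifted left by 1 (mod 2^15) → 111110001010000 = 31824
0x6E7F = 110111001111111
→ AND → 110110001010000 = 27728
0x462D = 100011000101101
→ XOR → 010101001111101 = 10877
0b000010001111001 = 000010001111001
→ AND → 000000001111001 = 121

121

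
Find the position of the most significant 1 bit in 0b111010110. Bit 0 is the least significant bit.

0b111010110 = 111010110
The topmost 1 is at position 8 (since 2^8 = 256 ≤ 470 < 512).

8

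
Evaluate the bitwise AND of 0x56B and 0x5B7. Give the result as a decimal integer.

0x56B = 10101101011
0x5B7 = 10110110111
AND → 10100100011 = 1315

1315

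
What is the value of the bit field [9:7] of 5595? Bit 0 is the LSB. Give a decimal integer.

v = 1010111011011
Shift right by 7: 101011
Mask low 3 bits: 011 = 3

3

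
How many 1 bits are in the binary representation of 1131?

6

1131 = 10001101011
Count the 1s: 1 + 1 + 1 + 1 + 1 + 1 = 6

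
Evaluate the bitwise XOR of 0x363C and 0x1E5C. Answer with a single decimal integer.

10336

0x363C = 11011000111100
0x1E5C = 01111001011100
XOR → 10100001100000 = 10336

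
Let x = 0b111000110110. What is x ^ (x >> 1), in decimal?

x = 111000110110 = 3638
x>>1 = 011100011011
XOR  = 100100101101 = 2349
(x ^ (x >> 1) gives the standard binary-reflected Gray code of x.)

2349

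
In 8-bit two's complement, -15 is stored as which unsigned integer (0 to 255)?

15 in 8 bits: 00001111
Invert: 11110000
Add 1:  11110001 = 241
(Check: 2^8 - 15 = 256 - 15 = 241.)

241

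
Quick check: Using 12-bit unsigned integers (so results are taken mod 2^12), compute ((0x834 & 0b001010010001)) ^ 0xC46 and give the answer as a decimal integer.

3158

0x834 = 100000110100
0b001010010001 = 001010010001
→ & → 000000010000 = 16
0xC46 = 110001000110
→ ^ → 110001010110 = 3158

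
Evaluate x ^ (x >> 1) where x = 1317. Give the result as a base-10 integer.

1975

x = 10100100101 = 1317
x>>1 = 01010010010
XOR  = 11110110111 = 1975
(x ^ (x >> 1) gives the standard binary-reflected Gray code of x.)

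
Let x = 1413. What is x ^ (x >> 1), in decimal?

x = 10110000101 = 1413
x>>1 = 01011000010
XOR  = 11101000111 = 1863
(x ^ (x >> 1) gives the standard binary-reflected Gray code of x.)

1863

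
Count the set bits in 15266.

15266 = 11101110100010
Count the 1s: 1 + 1 + 1 + 1 + 1 + 1 + 1 + 1 = 8

8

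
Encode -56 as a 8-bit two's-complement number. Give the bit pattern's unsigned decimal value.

200

56 in 8 bits: 00111000
Invert: 11000111
Add 1:  11001000 = 200
(Check: 2^8 - 56 = 256 - 56 = 200.)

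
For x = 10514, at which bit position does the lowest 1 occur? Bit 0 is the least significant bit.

10514 = 10100100010010
Trailing zeros: 1, so the lowest set bit is bit 1 (value 2).

1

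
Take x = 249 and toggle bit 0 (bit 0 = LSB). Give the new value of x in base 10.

x = 11111001
bit 0 is currently 1; toggle it via x ^ (1 << 0) = x ^ 1
→ 11111000 = 248

248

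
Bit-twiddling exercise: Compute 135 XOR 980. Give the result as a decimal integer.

135 = 0010000111
980 = 1111010100
XOR → 1101010011 = 851

851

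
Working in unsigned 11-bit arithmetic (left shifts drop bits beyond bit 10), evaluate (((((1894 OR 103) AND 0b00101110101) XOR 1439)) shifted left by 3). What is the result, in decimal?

1894 = 11101100110
103 = 00001100111
→ OR → 11101100111 = 1895
0b00101110101 = 00101110101
→ AND → 00101100101 = 357
1439 = 10110011111
→ XOR → 10011111010 = 1274
→ shifted left by 3 (mod 2^11) → 11111010000 = 2000

2000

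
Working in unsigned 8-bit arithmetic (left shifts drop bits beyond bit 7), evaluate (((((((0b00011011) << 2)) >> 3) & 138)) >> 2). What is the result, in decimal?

0b00011011 = 00011011
→ << 2 (mod 2^8) → 01101100 = 108
→ >> 3 → 00001101 = 13
138 = 10001010
→ & → 00001000 = 8
→ >> 2 → 00000010 = 2

2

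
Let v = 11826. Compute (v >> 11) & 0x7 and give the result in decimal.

5

v = 10111000110010
Shift right by 11: 101
Mask low 3 bits: 101 = 5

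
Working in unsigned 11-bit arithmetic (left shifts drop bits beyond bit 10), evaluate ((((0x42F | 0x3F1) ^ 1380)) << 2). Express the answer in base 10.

620

0x42F = 10000101111
0x3F1 = 01111110001
→ | → 11111111111 = 2047
1380 = 10101100100
→ ^ → 01010011011 = 667
→ << 2 (mod 2^11) → 01001101100 = 620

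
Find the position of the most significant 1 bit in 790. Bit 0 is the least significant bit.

790 = 1100010110
The topmost 1 is at position 9 (since 2^9 = 512 ≤ 790 < 1024).

9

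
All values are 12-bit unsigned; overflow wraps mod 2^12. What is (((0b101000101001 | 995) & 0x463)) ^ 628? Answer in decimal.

0b101000101001 = 101000101001
995 = 001111100011
→ | → 101111101011 = 3051
0x463 = 010001100011
→ & → 000001100011 = 99
628 = 001001110100
→ ^ → 001000010111 = 535

535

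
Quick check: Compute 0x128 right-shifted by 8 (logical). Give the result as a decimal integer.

1

0x128 = 100101000
shift right by 8 → 000000001 = 1
(equivalently, floor(296 / 256))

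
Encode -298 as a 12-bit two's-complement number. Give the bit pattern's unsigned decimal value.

298 in 12 bits: 000100101010
Invert: 111011010101
Add 1:  111011010110 = 3798
(Check: 2^12 - 298 = 4096 - 298 = 3798.)

3798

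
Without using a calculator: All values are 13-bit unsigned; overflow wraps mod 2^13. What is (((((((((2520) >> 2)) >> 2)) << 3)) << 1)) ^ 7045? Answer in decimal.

4693

2520 = 0100111011000
→ >> 2 → 0001001110110 = 630
→ >> 2 → 0000010011101 = 157
→ << 3 (mod 2^13) → 0010011101000 = 1256
→ << 1 (mod 2^13) → 0100111010000 = 2512
7045 = 1101110000101
→ ^ → 1001001010101 = 4693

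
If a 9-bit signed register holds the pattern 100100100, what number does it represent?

pattern = 100100100 (MSB is 1 ⇒ negative)
Invert: 011011011, add 1 → 011011100 = 220, so the value is -220.
(Equivalently: 292 - 2^9 = 292 - 512 = -220.)

-220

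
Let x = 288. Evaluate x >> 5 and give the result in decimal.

9

288 = 100100000
shift right by 5 → 000001001 = 9
(equivalently, floor(288 / 32))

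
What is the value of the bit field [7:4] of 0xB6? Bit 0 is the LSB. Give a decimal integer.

11

v = 0010110110
Shift right by 4: 001011
Mask low 4 bits: 1011 = 11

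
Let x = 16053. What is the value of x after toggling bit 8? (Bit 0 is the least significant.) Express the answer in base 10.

x = 0011111010110101
bit 8 is currently 0; toggle it via x ^ (1 << 8) = x ^ 256
→ 0011111110110101 = 16309

16309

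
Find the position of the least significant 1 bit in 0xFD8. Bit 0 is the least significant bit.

3

0xFD8 = 111111011000
Trailing zeros: 3, so the lowest set bit is bit 3 (value 8).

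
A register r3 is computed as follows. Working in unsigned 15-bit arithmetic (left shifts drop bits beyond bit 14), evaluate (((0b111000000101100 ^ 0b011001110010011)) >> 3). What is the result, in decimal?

0b111000000101100 = 111000000101100
0b011001110010011 = 011001110010011
→ ^ → 100001110111111 = 17343
→ >> 3 → 000100001110111 = 2167

2167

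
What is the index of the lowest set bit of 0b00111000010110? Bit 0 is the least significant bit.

1

0b00111000010110 = 111000010110
Trailing zeros: 1, so the lowest set bit is bit 1 (value 2).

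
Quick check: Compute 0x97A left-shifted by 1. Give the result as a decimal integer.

4852

0x97A = 0100101111010
shift left by 1 → 1001011110100 = 4852
(equivalently, 2426 × 2^1 = 2426 × 2)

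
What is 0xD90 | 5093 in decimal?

0xD90 = 0110110010000
5093 = 1001111100101
 OR → 1111111110101 = 8181

8181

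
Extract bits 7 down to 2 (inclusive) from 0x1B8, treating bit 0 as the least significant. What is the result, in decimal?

v = 110111000
Shift right by 2: 1101110
Mask low 6 bits: 101110 = 46

46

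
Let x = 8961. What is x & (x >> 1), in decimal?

256

x = 10001100000001 = 8961
x>>1 = 01000110000000
AND  = 00000100000000 = 256
(x & (x >> 1) has a 1 wherever x has two consecutive 1 bits.)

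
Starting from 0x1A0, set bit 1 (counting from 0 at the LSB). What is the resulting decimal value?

418

x = 0000110100000
bit 1 is currently 0; set it via x | (1 << 1) = x | 2
→ 0000110100010 = 418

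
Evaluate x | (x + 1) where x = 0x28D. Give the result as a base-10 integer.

x = 1010001101 = 653
x + 1 = 1010001110
OR    = 1010001111 = 655
(x | (x + 1) sets the lowest cleared bit.)

655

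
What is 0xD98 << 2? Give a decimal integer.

0xD98 = 00110110011000
shift left by 2 → 11011001100000 = 13920
(equivalently, 3480 × 2^2 = 3480 × 4)

13920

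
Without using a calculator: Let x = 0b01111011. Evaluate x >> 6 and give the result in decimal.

1

x = 1111011
shift right by 6 → 0000001 = 1
(equivalently, floor(123 / 64))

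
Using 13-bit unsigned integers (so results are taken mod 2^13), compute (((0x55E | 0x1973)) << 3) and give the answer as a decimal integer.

3064

0x55E = 0010101011110
0x1973 = 1100101110011
→ | → 1110101111111 = 7551
→ << 3 (mod 2^13) → 0101111111000 = 3064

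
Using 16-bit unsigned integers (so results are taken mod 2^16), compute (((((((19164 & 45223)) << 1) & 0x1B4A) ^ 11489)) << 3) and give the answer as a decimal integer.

28488

19164 = 0100101011011100
45223 = 1011000010100111
→ & → 0000000010000100 = 132
→ << 1 (mod 2^16) → 0000000100001000 = 264
0x1B4A = 0001101101001010
→ & → 0000000100001000 = 264
11489 = 0010110011100001
→ ^ → 0010110111101001 = 11753
→ << 3 (mod 2^16) → 0110111101001000 = 28488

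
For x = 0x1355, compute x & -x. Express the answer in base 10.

x = 1001101010101 = 4949
-x (two's complement) = …0110010101011
AND   = 0000000000001 = 1
(x & -x isolates the lowest set bit of x.)

1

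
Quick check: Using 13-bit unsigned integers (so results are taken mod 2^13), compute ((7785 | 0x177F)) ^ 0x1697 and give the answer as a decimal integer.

7785 = 1111001101001
0x177F = 1011101111111
→ | → 1111101111111 = 8063
0x1697 = 1011010010111
→ ^ → 0100111101000 = 2536

2536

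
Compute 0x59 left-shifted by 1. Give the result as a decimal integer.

178

0x59 = 01011001
shift left by 1 → 10110010 = 178
(equivalently, 89 × 2^1 = 89 × 2)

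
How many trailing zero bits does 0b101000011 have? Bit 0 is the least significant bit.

0b101000011 = 101000011
Trailing zeros: 0, so the lowest set bit is bit 0 (value 1).

0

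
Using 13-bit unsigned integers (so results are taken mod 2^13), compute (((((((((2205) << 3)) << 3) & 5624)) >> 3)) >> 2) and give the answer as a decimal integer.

2205 = 0100010011101
→ << 3 (mod 2^13) → 0010011101000 = 1256
→ << 3 (mod 2^13) → 0011101000000 = 1856
5624 = 1010111111000
→ & → 0010101000000 = 1344
→ >> 3 → 0000010101000 = 168
→ >> 2 → 0000000101010 = 42

42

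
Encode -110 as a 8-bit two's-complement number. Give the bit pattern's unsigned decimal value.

146

110 in 8 bits: 01101110
Invert: 10010001
Add 1:  10010010 = 146
(Check: 2^8 - 110 = 256 - 110 = 146.)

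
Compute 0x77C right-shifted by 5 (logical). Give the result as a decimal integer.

0x77C = 11101111100
shift right by 5 → 00000111011 = 59
(equivalently, floor(1916 / 32))

59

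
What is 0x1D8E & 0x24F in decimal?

0x1D8E = 1110110001110
0x24F = 0001001001111
AND → 0000000001110 = 14

14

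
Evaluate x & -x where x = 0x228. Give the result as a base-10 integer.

8

x = 1000101000 = 552
-x (two's complement) = …0111011000
AND   = 0000001000 = 8
(x & -x isolates the lowest set bit of x.)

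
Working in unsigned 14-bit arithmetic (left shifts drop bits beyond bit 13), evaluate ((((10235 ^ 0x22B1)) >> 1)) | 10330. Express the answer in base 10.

11007

10235 = 10011111111011
0x22B1 = 10001010110001
→ ^ → 00010101001010 = 1354
→ >> 1 → 00001010100101 = 677
10330 = 10100001011010
→ | → 10101011111111 = 11007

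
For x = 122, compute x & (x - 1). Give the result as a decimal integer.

120

x = 1111010 = 122
x - 1 = 1111001
AND   = 1111000 = 120
(x & (x - 1) clears the lowest set bit of x.)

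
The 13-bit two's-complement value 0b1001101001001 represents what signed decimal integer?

-3255

pattern = 1001101001001 (MSB is 1 ⇒ negative)
Invert: 0110010110110, add 1 → 0110010110111 = 3255, so the value is -3255.
(Equivalently: 4937 - 2^13 = 4937 - 8192 = -3255.)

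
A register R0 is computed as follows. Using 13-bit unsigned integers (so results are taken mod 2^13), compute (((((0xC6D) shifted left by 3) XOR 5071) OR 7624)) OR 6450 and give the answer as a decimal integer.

7679

0xC6D = 0110001101101
→ shifted left by 3 (mod 2^13) → 0001101101000 = 872
5071 = 1001111001111
→ XOR → 1000010100111 = 4263
7624 = 1110111001000
→ OR → 1110111101111 = 7663
6450 = 1100100110010
→ OR → 1110111111111 = 7679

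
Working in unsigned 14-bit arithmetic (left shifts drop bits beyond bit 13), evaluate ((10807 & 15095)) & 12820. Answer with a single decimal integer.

8724

10807 = 10101000110111
15095 = 11101011110111
→ & → 10101000110111 = 10807
12820 = 11001000010100
→ & → 10001000010100 = 8724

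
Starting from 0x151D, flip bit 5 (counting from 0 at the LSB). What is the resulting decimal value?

5437

x = 001010100011101
bit 5 is currently 0; toggle it via x ^ (1 << 5) = x ^ 32
→ 001010100111101 = 5437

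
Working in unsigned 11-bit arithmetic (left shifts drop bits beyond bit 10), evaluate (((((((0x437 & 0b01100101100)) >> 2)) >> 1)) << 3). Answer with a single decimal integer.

0x437 = 10000110111
0b01100101100 = 01100101100
→ & → 00000100100 = 36
→ >> 2 → 00000001001 = 9
→ >> 1 → 00000000100 = 4
→ << 3 (mod 2^11) → 00000100000 = 32

32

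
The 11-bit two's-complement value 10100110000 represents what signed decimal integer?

-720

pattern = 10100110000 (MSB is 1 ⇒ negative)
Invert: 01011001111, add 1 → 01011010000 = 720, so the value is -720.
(Equivalently: 1328 - 2^11 = 1328 - 2048 = -720.)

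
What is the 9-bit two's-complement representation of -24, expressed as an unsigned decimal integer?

488

24 in 9 bits: 000011000
Invert: 111100111
Add 1:  111101000 = 488
(Check: 2^9 - 24 = 512 - 24 = 488.)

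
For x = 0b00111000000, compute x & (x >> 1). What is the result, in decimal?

x = 111000000 = 448
x>>1 = 011100000
AND  = 011000000 = 192
(x & (x >> 1) has a 1 wherever x has two consecutive 1 bits.)

192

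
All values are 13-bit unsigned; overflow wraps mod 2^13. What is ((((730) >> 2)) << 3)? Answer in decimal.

730 = 0001011011010
→ >> 2 → 0000010110110 = 182
→ << 3 (mod 2^13) → 0010110110000 = 1456

1456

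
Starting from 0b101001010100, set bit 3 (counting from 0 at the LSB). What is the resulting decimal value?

2652

x = 101001010100
bit 3 is currently 0; set it via x | (1 << 3) = x | 8
→ 101001011100 = 2652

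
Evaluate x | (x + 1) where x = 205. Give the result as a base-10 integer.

x = 11001101 = 205
x + 1 = 11001110
OR    = 11001111 = 207
(x | (x + 1) sets the lowest cleared bit.)

207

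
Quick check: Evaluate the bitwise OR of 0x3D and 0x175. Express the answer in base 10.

0x3D = 000111101
0x175 = 101110101
 OR → 101111101 = 381

381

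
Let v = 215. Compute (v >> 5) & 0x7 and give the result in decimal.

v = 11010111
Shift right by 5: 110
Mask low 3 bits: 110 = 6

6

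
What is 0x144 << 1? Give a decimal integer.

648

0x144 = 0101000100
shift left by 1 → 1010001000 = 648
(equivalently, 324 × 2^1 = 324 × 2)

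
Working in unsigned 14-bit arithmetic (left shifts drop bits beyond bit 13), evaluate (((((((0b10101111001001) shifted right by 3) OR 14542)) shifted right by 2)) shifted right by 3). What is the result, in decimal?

0b10101111001001 = 10101111001001
→ shifted right by 3 → 00010101111001 = 1401
14542 = 11100011001110
→ OR → 11110111111111 = 15871
→ shifted right by 2 → 00111101111111 = 3967
→ shifted right by 3 → 00000111101111 = 495

495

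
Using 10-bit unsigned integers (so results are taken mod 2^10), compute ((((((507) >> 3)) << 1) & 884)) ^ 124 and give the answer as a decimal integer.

8

507 = 0111111011
→ >> 3 → 0000111111 = 63
→ << 1 (mod 2^10) → 0001111110 = 126
884 = 1101110100
→ & → 0001110100 = 116
124 = 0001111100
→ ^ → 0000001000 = 8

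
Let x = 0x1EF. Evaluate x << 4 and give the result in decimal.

7920

0x1EF = 0000111101111
shift left by 4 → 1111011110000 = 7920
(equivalently, 495 × 2^4 = 495 × 16)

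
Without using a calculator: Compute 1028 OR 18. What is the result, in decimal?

1046

1028 = 10000000100
18 = 00000010010
 OR → 10000010110 = 1046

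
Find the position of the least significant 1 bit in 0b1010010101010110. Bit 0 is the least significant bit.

0b1010010101010110 = 1010010101010110
Trailing zeros: 1, so the lowest set bit is bit 1 (value 2).

1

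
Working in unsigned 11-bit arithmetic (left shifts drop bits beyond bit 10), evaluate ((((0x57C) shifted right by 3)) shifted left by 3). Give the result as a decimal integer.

1400

0x57C = 10101111100
→ shifted right by 3 → 00010101111 = 175
→ shifted left by 3 (mod 2^11) → 10101111000 = 1400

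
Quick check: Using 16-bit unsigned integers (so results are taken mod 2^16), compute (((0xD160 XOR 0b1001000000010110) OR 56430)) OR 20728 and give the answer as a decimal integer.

0xD160 = 1101000101100000
0b1001000000010110 = 1001000000010110
→ XOR → 0100000101110110 = 16758
56430 = 1101110001101110
→ OR → 1101110101111110 = 56702
20728 = 0101000011111000
→ OR → 1101110111111110 = 56830

56830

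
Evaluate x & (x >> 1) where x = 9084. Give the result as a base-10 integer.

x = 10001101111100 = 9084
x>>1 = 01000110111110
AND  = 00000100111100 = 316
(x & (x >> 1) has a 1 wherever x has two consecutive 1 bits.)

316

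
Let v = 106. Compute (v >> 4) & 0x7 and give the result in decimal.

6

v = 000001101010
Shift right by 4: 00000110
Mask low 3 bits: 110 = 6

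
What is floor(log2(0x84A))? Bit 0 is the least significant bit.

0x84A = 100001001010
The topmost 1 is at position 11 (since 2^11 = 2048 ≤ 2122 < 4096).

11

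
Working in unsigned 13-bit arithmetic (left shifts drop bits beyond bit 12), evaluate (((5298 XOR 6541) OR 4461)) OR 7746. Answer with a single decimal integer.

8063

5298 = 1010010110010
6541 = 1100110001101
→ XOR → 0110100111111 = 3391
4461 = 1000101101101
→ OR → 1110101111111 = 7551
7746 = 1111001000010
→ OR → 1111101111111 = 8063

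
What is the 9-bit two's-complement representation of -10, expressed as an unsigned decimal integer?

502

10 in 9 bits: 000001010
Invert: 111110101
Add 1:  111110110 = 502
(Check: 2^9 - 10 = 512 - 10 = 502.)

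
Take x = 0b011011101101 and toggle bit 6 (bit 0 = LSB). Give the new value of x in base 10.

1709

x = 011011101101
bit 6 is currently 1; toggle it via x ^ (1 << 6) = x ^ 64
→ 011010101101 = 1709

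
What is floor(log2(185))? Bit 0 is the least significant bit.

185 = 10111001
The topmost 1 is at position 7 (since 2^7 = 128 ≤ 185 < 256).

7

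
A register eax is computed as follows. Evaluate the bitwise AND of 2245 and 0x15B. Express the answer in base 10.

2245 = 100011000101
0x15B = 000101011011
AND → 000001000001 = 65

65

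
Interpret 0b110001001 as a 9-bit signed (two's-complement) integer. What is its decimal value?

pattern = 110001001 (MSB is 1 ⇒ negative)
Invert: 001110110, add 1 → 001110111 = 119, so the value is -119.
(Equivalently: 393 - 2^9 = 393 - 512 = -119.)

-119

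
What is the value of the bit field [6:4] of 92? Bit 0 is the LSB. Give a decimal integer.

5

v = 01011100
Shift right by 4: 0101
Mask low 3 bits: 101 = 5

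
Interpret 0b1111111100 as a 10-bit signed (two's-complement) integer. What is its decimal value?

-4

pattern = 1111111100 (MSB is 1 ⇒ negative)
Invert: 0000000011, add 1 → 0000000100 = 4, so the value is -4.
(Equivalently: 1020 - 2^10 = 1020 - 1024 = -4.)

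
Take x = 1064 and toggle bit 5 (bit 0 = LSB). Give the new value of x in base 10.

x = 10000101000
bit 5 is currently 1; toggle it via x ^ (1 << 5) = x ^ 32
→ 10000001000 = 1032

1032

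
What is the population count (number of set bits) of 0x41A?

4

0x41A = 10000011010
Count the 1s: 1 + 1 + 1 + 1 = 4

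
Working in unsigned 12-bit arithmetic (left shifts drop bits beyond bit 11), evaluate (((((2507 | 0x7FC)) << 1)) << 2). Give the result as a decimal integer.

2507 = 100111001011
0x7FC = 011111111100
→ | → 111111111111 = 4095
→ << 1 (mod 2^12) → 111111111110 = 4094
→ << 2 (mod 2^12) → 111111111000 = 4088

4088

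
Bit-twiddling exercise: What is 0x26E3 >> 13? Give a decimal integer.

1

0x26E3 = 10011011100011
shift right by 13 → 00000000000001 = 1
(equivalently, floor(9955 / 8192))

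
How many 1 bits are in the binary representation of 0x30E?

5

0x30E = 1100001110
Count the 1s: 1 + 1 + 1 + 1 + 1 = 5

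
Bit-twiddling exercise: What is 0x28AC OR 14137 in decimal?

16317

0x28AC = 10100010101100
14137 = 11011100111001
 OR → 11111110111101 = 16317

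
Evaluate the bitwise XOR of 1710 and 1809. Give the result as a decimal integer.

1710 = 11010101110
1809 = 11100010001
XOR → 00110111111 = 447

447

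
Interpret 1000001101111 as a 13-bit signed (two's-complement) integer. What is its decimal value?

-3985

pattern = 1000001101111 (MSB is 1 ⇒ negative)
Invert: 0111110010000, add 1 → 0111110010001 = 3985, so the value is -3985.
(Equivalently: 4207 - 2^13 = 4207 - 8192 = -3985.)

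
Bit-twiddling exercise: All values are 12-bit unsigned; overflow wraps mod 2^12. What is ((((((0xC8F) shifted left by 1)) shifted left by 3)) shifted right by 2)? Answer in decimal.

572

0xC8F = 110010001111
→ shifted left by 1 (mod 2^12) → 100100011110 = 2334
→ shifted left by 3 (mod 2^12) → 100011110000 = 2288
→ shifted right by 2 → 001000111100 = 572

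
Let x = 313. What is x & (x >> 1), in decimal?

24

x = 100111001 = 313
x>>1 = 010011100
AND  = 000011000 = 24
(x & (x >> 1) has a 1 wherever x has two consecutive 1 bits.)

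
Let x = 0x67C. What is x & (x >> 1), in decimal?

x = 11001111100 = 1660
x>>1 = 01100111110
AND  = 01000111100 = 572
(x & (x >> 1) has a 1 wherever x has two consecutive 1 bits.)

572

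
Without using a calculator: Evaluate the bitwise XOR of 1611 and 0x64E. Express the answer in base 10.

5

1611 = 11001001011
0x64E = 11001001110
XOR → 00000000101 = 5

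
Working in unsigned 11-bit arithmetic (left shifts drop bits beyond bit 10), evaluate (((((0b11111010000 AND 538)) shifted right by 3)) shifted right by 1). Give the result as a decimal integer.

33

0b11111010000 = 11111010000
538 = 01000011010
→ AND → 01000010000 = 528
→ shifted right by 3 → 00001000010 = 66
→ shifted right by 1 → 00000100001 = 33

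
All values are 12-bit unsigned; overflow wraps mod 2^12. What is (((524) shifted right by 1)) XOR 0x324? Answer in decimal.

524 = 001000001100
→ shifted right by 1 → 000100000110 = 262
0x324 = 001100100100
→ XOR → 001000100010 = 546

546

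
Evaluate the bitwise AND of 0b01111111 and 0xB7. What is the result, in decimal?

55

a = 01111111
0xB7 = 10110111
AND → 00110111 = 55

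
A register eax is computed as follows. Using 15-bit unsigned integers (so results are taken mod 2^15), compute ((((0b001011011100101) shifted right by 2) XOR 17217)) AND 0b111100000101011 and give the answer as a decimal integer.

16424

0b001011011100101 = 001011011100101
→ shifted right by 2 → 000010110111001 = 1465
17217 = 100001101000001
→ XOR → 100011011111000 = 18168
0b111100000101011 = 111100000101011
→ AND → 100000000101000 = 16424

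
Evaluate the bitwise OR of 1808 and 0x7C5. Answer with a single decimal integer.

1808 = 11100010000
0x7C5 = 11111000101
 OR → 11111010101 = 2005

2005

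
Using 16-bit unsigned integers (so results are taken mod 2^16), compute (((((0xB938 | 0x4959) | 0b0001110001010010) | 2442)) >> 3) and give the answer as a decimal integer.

8127

0xB938 = 1011100100111000
0x4959 = 0100100101011001
→ | → 1111100101111001 = 63865
0b0001110001010010 = 0001110001010010
→ | → 1111110101111011 = 64891
2442 = 0000100110001010
→ | → 1111110111111011 = 65019
→ >> 3 → 0001111110111111 = 8127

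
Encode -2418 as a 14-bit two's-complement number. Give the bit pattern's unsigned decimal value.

13966

2418 in 14 bits: 00100101110010
Invert: 11011010001101
Add 1:  11011010001110 = 13966
(Check: 2^14 - 2418 = 16384 - 2418 = 13966.)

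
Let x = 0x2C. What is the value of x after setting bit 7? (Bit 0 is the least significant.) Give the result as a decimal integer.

172

x = 00101100
bit 7 is currently 0; set it via x | (1 << 7) = x | 128
→ 10101100 = 172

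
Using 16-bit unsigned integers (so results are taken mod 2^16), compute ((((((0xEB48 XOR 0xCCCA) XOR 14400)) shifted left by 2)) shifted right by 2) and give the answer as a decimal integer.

8130

0xEB48 = 1110101101001000
0xCCCA = 1100110011001010
→ XOR → 0010011110000010 = 10114
14400 = 0011100001000000
→ XOR → 0001111111000010 = 8130
→ shifted left by 2 (mod 2^16) → 0111111100001000 = 32520
→ shifted right by 2 → 0001111111000010 = 8130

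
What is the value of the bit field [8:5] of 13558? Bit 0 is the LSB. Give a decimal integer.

v = 11010011110110
Shift right by 5: 110100111
Mask low 4 bits: 0111 = 7

7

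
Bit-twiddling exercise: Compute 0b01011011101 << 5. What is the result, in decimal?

x = 000001011011101
shift left by 5 → 101101110100000 = 23456
(equivalently, 733 × 2^5 = 733 × 32)

23456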